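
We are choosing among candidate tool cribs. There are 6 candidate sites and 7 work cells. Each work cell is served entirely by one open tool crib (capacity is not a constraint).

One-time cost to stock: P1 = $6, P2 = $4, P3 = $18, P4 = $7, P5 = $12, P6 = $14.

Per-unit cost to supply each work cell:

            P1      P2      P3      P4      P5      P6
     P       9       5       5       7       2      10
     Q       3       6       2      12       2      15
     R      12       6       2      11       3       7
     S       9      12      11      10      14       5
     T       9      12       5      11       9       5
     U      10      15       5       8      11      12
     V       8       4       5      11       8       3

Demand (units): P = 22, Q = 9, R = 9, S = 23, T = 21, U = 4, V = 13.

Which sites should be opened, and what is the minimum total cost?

Open P3, P5 and P6; minimum total cost 403.

For any fixed open set, each work cell goes to its cheapest open site; total = fixed + service.
{P3, P5, P6}: P→P5 2·22=44, Q→P3 2·9=18, R→P3 2·9=18, S→P6 5·23=115, T→P3 5·21=105, U→P3 5·4=20, V→P6 3·13=39. Service 359; fixed 44; total 403.
{P2, P3, P5, P6}: P→P5 2·22=44, Q→P3 2·9=18, R→P3 2·9=18, S→P6 5·23=115, T→P3 5·21=105, U→P3 5·4=20, V→P6 3·13=39. Service 359; fixed 48; total 407.
{P1, P3, P5, P6}: P→P5 2·22=44, Q→P3 2·9=18, R→P3 2·9=18, S→P6 5·23=115, T→P3 5·21=105, U→P3 5·4=20, V→P6 3·13=39. Service 359; fixed 50; total 409.
{P1, P2, P3, P4, P5, P6}: service 359 + fixed 61 = 420
No other subset beats 403.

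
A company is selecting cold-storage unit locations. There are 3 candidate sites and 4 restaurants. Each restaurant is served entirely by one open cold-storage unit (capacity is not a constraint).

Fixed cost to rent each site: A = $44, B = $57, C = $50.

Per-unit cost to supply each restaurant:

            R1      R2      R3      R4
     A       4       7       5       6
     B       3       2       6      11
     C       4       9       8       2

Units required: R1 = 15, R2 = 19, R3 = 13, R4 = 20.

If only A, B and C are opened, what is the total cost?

Each restaurant is assigned to its cheapest site among the open ones.
{A, B, C}: R1→B 3·15=45, R2→B 2·19=38, R3→A 5·13=65, R4→C 2·20=40. Service 188; fixed 151; total 339.

Total cost: 339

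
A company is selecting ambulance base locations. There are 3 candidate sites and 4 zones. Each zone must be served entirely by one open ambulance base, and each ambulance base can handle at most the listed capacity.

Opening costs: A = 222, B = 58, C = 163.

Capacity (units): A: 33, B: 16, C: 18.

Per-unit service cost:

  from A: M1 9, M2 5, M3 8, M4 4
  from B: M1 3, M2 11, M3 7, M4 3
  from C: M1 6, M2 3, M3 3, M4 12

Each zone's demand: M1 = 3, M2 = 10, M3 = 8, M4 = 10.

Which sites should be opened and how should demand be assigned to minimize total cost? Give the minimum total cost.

Open {B, C}: M1→B 3·3=9, M2→C 3·10=30, M3→C 3·8=24, M4→B 3·10=30.
Loads: B carries 13/16, C carries 18/18. Service 93; fixed 221; total 314.
Next best feasible plan costs 403.

Minimum total cost: 314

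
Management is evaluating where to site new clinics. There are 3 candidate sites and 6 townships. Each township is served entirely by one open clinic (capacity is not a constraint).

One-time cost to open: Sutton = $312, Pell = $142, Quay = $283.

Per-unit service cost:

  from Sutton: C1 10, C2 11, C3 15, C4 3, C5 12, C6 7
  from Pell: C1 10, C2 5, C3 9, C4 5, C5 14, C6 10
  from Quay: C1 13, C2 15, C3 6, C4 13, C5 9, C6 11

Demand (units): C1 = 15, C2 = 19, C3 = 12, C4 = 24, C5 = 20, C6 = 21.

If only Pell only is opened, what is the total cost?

Total cost: 1105

Each township is assigned to its cheapest site among the open ones.
{Pell}: C1→Pell 10·15=150, C2→Pell 5·19=95, C3→Pell 9·12=108, C4→Pell 5·24=120, C5→Pell 14·20=280, C6→Pell 10·21=210. Service 963; fixed 142; total 1105.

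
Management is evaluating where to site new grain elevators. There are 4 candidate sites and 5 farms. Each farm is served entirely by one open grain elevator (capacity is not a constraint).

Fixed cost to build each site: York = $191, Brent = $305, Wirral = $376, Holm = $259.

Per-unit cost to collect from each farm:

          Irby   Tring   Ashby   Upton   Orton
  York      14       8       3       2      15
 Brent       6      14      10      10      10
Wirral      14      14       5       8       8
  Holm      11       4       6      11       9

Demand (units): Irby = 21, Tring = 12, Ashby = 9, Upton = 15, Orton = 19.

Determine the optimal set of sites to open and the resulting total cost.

Open York only; minimum total cost 923.

For any fixed open set, each farm goes to its cheapest open site; total = fixed + service.
{York}: Irby→York 14·21=294, Tring→York 8·12=96, Ashby→York 3·9=27, Upton→York 2·15=30, Orton→York 15·19=285. Service 732; fixed 191; total 923.
{Holm}: service 669 + fixed 259 = 928
{York, Holm}: service 507 + fixed 450 = 957
{York, Brent, Wirral, Holm}: service 383 + fixed 1131 = 1514
No other subset beats 923.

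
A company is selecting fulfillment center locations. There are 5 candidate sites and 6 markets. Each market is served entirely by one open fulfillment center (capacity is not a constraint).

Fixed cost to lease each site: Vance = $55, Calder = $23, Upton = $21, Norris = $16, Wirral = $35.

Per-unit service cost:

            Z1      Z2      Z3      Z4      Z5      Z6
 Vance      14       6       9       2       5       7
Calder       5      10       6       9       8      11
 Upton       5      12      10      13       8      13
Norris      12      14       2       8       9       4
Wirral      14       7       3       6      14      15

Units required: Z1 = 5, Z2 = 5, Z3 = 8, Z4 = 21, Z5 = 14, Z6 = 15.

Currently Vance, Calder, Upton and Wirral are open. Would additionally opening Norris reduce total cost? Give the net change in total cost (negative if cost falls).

Current service cost with {Vance, Calder, Upton, Wirral}: 296.
Adding Norris: each market re-picks its cheapest; new service cost 243, saving 53.
Extra fixed cost: 16. Net change = 16 − 53 = -37.
(Totals: 430 → 393.)

Yes — net change −37 (cost falls by 37).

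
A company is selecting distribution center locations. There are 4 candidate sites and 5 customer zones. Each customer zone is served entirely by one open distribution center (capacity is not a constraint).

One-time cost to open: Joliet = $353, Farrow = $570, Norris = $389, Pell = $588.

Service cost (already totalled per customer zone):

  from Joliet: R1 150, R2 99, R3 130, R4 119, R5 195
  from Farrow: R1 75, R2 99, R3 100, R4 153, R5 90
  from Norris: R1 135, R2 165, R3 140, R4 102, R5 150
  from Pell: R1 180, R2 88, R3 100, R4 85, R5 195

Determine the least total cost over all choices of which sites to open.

For any fixed open set, each customer zone goes to its cheapest open site; total = fixed + service.
{Joliet}: R1→Joliet 150, R2→Joliet 99, R3→Joliet 130, R4→Joliet 119, R5→Joliet 195. Service 693; fixed 353; total 1046.
{Norris}: service 692 + fixed 389 = 1081
{Farrow}: R1→Farrow 75, R2→Farrow 99, R3→Farrow 100, R4→Farrow 153, R5→Farrow 90. Service 517; fixed 570; total 1087.
{Joliet, Farrow, Norris, Pell}: service 438 + fixed 1900 = 2338
No other subset beats 1046.

Minimum total cost: 1046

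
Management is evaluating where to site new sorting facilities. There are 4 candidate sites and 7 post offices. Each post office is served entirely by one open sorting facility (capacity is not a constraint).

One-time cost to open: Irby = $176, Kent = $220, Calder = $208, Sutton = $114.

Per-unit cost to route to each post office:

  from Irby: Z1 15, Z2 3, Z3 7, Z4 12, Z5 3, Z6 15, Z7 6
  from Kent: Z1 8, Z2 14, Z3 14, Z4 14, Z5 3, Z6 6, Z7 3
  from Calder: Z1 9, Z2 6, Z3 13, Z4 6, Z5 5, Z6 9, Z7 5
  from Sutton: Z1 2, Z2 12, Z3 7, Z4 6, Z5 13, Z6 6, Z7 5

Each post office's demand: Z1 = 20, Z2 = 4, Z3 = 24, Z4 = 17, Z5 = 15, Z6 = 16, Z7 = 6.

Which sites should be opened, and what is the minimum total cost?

For any fixed open set, each post office goes to its cheapest open site; total = fixed + service.
{Irby, Sutton}: Z1→Sutton 2·20=40, Z2→Irby 3·4=12, Z3→Irby 7·24=168, Z4→Sutton 6·17=102, Z5→Irby 3·15=45, Z6→Sutton 6·16=96, Z7→Sutton 5·6=30. Service 493; fixed 290; total 783.
{Sutton}: service 679 + fixed 114 = 793
{Kent, Sutton}: service 517 + fixed 334 = 851
{Irby, Kent, Calder, Sutton}: service 481 + fixed 718 = 1199
(All 15 nonempty subsets were checked; Irby and Sutton is lowest.)

Open Irby and Sutton; minimum total cost 783.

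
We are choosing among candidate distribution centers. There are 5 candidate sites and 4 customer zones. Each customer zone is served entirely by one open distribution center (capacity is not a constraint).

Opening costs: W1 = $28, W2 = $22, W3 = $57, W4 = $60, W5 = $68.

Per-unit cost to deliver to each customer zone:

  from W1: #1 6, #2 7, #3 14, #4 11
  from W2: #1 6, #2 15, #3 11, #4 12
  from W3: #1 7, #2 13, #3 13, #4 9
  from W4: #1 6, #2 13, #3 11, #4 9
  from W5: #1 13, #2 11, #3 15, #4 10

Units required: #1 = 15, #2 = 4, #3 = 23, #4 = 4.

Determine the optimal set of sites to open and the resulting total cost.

For any fixed open set, each customer zone goes to its cheapest open site; total = fixed + service.
{W1, W2}: #1→W1 6·15=90, #2→W1 7·4=28, #3→W2 11·23=253, #4→W1 11·4=44. Service 415; fixed 50; total 465.
{W2}: service 451 + fixed 22 = 473
{W4}: service 431 + fixed 60 = 491
{W1, W2, W3, W4, W5}: service 407 + fixed 235 = 642
No other subset beats 465.

Open W1 and W2; minimum total cost 465.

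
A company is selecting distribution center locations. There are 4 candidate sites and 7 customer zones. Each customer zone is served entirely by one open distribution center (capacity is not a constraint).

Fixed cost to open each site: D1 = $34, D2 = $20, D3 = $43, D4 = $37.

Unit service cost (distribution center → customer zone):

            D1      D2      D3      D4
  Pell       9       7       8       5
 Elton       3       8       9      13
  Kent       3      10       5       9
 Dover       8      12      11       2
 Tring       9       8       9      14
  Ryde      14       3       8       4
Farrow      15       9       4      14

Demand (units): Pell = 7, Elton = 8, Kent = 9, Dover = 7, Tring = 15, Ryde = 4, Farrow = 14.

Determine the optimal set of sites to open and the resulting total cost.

Open D1, D3 and D4; minimum total cost 421.

For any fixed open set, each customer zone goes to its cheapest open site; total = fixed + service.
{D1, D3, D4}: Pell→D4 5·7=35, Elton→D1 3·8=24, Kent→D1 3·9=27, Dover→D4 2·7=14, Tring→D1 9·15=135, Ryde→D4 4·4=16, Farrow→D3 4·14=56. Service 307; fixed 114; total 421.
{D1, D2, D3, D4}: Pell→D4 5·7=35, Elton→D1 3·8=24, Kent→D1 3·9=27, Dover→D4 2·7=14, Tring→D2 8·15=120, Ryde→D2 3·4=12, Farrow→D3 4·14=56. Service 288; fixed 134; total 422.
{D1, D2, D3}: service 344 + fixed 97 = 441
{D2}: service 545 + fixed 20 = 565
No other subset beats 421.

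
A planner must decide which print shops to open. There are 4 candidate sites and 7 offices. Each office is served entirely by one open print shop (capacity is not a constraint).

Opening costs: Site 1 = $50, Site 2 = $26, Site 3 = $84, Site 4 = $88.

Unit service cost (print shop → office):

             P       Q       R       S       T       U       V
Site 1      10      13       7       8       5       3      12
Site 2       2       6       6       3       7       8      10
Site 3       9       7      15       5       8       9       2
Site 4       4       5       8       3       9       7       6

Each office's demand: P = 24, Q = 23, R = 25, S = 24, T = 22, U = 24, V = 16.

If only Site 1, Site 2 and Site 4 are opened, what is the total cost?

Each office is assigned to its cheapest site among the open ones.
{Site 1, Site 2, Site 4}: P→Site 2 2·24=48, Q→Site 4 5·23=115, R→Site 2 6·25=150, S→Site 2 3·24=72, T→Site 1 5·22=110, U→Site 1 3·24=72, V→Site 4 6·16=96. Service 663; fixed 164; total 827.

Total cost: 827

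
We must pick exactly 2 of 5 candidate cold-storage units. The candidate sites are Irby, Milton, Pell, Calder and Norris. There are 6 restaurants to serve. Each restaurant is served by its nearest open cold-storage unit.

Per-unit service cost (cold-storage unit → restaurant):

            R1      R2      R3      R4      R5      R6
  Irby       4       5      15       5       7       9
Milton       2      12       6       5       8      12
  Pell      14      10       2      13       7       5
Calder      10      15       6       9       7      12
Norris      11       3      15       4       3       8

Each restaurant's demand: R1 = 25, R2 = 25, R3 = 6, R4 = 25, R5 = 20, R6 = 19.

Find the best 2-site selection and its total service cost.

Choose Milton and Norris; total service cost 473.

With exactly 2 open, each restaurant uses its cheapest among the chosen.
{Milton, Norris}: R1→Milton 2·25=50, R2→Norris 3·25=75, R3→Milton 6·6=36, R4→Norris 4·25=100, R5→Norris 3·20=60, R6→Norris 8·19=152. Service cost 473.
{Irby, Norris}: service cost 577
{Irby, Pell}: service cost 597
Among all 10 size-2 choices, {Milton, Norris} is lowest.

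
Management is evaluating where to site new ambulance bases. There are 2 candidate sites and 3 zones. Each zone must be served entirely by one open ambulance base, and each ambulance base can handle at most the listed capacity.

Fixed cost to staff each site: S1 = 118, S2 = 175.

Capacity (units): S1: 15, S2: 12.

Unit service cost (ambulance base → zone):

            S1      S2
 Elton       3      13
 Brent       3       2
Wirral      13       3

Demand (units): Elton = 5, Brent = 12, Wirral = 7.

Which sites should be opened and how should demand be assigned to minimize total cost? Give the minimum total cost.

Minimum total cost: 415

Open {S1, S2}: Elton→S2 13·5=65, Brent→S1 3·12=36, Wirral→S2 3·7=21.
Loads: S1 carries 12/15, S2 carries 12/12. Service 122; fixed 293; total 415.
Next best feasible plan costs 423.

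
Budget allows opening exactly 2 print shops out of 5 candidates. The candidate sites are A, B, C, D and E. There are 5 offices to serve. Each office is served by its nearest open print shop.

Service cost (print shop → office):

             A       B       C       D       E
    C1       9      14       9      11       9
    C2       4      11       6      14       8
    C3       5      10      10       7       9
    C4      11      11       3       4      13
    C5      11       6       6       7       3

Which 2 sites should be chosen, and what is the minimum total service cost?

With exactly 2 open, each office uses its cheapest among the chosen.
{A, C}: C1→A 9, C2→A 4, C3→A 5, C4→C 3, C5→C 6. Service cost 27.
{A, D}: service cost 29
{C, E}: service cost 30
Among all 10 size-2 choices, {A, C} is lowest.

Choose A and C; total service cost 27.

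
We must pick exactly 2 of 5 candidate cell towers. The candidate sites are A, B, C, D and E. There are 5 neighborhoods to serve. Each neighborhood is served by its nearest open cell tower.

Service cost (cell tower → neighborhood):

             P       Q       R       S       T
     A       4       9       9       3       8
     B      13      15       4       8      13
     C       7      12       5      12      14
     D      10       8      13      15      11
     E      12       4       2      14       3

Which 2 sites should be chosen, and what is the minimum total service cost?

With exactly 2 open, each neighborhood uses its cheapest among the chosen.
{A, E}: P→A 4, Q→E 4, R→E 2, S→A 3, T→E 3. Service cost 16.
{A, B}: service cost 28
{C, E}: service cost 28
Among all 10 size-2 choices, {A, E} is lowest.

Choose A and E; total service cost 16.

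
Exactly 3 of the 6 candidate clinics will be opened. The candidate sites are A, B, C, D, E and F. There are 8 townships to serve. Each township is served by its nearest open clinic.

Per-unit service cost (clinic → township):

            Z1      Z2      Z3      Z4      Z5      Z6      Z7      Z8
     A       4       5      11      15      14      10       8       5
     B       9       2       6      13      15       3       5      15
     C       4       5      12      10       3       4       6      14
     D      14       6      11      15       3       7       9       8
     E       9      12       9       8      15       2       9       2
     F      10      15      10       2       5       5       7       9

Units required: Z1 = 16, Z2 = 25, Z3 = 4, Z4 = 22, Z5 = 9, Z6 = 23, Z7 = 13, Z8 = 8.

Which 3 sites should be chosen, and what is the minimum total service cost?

Choose A, B and F; total service cost 401.

With exactly 3 open, each township uses its cheapest among the chosen.
{A, B, F}: Z1→A 4·16=64, Z2→B 2·25=50, Z3→B 6·4=24, Z4→F 2·22=44, Z5→F 5·9=45, Z6→B 3·23=69, Z7→B 5·13=65, Z8→A 5·8=40. Service cost 401.
{B, C, F}: service cost 415
{B, E, F}: service cost 434
Among all 20 size-3 choices, {A, B, F} is lowest.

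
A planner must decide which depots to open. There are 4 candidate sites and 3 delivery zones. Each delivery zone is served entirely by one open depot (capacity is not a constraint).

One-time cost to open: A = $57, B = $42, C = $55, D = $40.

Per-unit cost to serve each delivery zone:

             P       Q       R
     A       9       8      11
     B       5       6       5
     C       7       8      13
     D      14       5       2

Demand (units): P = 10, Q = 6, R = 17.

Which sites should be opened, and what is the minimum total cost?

For any fixed open set, each delivery zone goes to its cheapest open site; total = fixed + service.
{B, D}: P→B 5·10=50, Q→D 5·6=30, R→D 2·17=34. Service 114; fixed 82; total 196.
{B}: P→B 5·10=50, Q→B 6·6=36, R→B 5·17=85. Service 171; fixed 42; total 213.
{C, D}: service 134 + fixed 95 = 229
{A, B, C, D}: service 114 + fixed 194 = 308
(All 15 nonempty subsets were checked; B and D is lowest.)

Open B and D; minimum total cost 196.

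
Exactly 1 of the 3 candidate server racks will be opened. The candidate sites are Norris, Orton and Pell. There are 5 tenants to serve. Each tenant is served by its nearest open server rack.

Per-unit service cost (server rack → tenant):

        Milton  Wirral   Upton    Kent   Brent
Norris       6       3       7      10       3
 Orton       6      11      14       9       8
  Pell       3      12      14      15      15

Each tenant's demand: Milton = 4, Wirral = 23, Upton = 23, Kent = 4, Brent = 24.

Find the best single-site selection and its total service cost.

Choose Norris only; total service cost 366.

With exactly 1 open, each tenant uses its cheapest among the chosen.
{Norris}: Milton→Norris 6·4=24, Wirral→Norris 3·23=69, Upton→Norris 7·23=161, Kent→Norris 10·4=40, Brent→Norris 3·24=72. Service cost 366.
{Orton}: service cost 827
{Pell}: service cost 1030
Among all 3 size-1 choices, {Norris} is lowest.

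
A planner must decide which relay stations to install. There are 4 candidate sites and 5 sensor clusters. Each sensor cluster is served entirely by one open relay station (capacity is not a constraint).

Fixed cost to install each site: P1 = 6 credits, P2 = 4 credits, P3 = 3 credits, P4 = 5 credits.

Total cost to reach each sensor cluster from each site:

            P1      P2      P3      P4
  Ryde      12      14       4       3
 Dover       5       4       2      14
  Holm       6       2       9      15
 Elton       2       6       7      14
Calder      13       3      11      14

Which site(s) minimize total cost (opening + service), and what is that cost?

Open P2 and P3; minimum total cost 24.

For any fixed open set, each sensor cluster goes to its cheapest open site; total = fixed + service.
{P2, P3}: Ryde→P3 4, Dover→P3 2, Holm→P2 2, Elton→P2 6, Calder→P2 3. Service 17; fixed 7; total 24.
{P1, P2, P3}: Ryde→P3 4, Dover→P3 2, Holm→P2 2, Elton→P1 2, Calder→P2 3. Service 13; fixed 13; total 26.
{P2, P4}: service 18 + fixed 9 = 27
{P1, P2, P3, P4}: service 12 + fixed 18 = 30
No other subset beats 24.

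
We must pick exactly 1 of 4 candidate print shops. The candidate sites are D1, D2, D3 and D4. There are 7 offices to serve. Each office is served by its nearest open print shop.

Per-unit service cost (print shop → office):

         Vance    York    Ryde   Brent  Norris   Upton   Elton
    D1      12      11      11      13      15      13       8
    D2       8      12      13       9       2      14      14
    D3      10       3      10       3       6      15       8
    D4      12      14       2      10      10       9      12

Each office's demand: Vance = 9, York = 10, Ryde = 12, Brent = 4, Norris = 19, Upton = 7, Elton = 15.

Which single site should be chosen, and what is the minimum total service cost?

Choose D3 only; total service cost 591.

With exactly 1 open, each office uses its cheapest among the chosen.
{D3}: Vance→D3 10·9=90, York→D3 3·10=30, Ryde→D3 10·12=120, Brent→D3 3·4=12, Norris→D3 6·19=114, Upton→D3 15·7=105, Elton→D3 8·15=120. Service cost 591.
{D2}: service cost 730
{D4}: service cost 745
Among all 4 size-1 choices, {D3} is lowest.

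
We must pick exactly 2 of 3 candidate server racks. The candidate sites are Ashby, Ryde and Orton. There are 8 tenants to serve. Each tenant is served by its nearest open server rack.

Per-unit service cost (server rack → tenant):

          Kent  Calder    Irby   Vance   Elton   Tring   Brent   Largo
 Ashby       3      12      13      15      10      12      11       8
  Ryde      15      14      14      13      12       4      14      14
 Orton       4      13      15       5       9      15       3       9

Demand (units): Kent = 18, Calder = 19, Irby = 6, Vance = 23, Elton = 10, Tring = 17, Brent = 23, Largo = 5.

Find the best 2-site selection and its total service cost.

Choose Ryde and Orton; total service cost 790.

With exactly 2 open, each tenant uses its cheapest among the chosen.
{Ryde, Orton}: Kent→Orton 4·18=72, Calder→Orton 13·19=247, Irby→Ryde 14·6=84, Vance→Orton 5·23=115, Elton→Orton 9·10=90, Tring→Ryde 4·17=68, Brent→Orton 3·23=69, Largo→Orton 9·5=45. Service cost 790.
{Ashby, Orton}: service cost 878
{Ashby, Ryde}: service cost 1120
Among all 3 size-2 choices, {Ryde, Orton} is lowest.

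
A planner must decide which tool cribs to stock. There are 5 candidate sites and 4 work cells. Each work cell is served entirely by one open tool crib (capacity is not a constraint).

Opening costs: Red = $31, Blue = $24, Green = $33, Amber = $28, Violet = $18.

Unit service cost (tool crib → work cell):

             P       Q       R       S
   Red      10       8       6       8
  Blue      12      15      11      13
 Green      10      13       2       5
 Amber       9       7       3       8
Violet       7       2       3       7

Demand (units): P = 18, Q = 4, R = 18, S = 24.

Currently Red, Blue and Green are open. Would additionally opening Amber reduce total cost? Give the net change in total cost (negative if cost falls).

Current service cost with {Red, Blue, Green}: 368.
Adding Amber: each work cell re-picks its cheapest; new service cost 346, saving 22.
Extra fixed cost: 28. Net change = 28 − 22 = 6.
(Totals: 456 → 462.)

No — net change +6 (cost rises by 6).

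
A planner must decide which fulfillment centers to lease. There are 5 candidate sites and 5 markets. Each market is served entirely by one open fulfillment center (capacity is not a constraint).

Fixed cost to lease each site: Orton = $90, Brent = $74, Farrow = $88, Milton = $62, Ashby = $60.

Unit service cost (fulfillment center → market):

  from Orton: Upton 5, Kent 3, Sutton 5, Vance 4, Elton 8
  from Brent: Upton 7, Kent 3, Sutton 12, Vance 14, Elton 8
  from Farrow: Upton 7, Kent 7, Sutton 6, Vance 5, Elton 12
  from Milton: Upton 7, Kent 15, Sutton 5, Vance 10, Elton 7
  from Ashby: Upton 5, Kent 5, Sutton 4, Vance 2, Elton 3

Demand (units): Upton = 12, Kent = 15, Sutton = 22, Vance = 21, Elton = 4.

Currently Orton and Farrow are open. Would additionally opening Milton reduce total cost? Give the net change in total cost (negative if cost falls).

Current service cost with {Orton, Farrow}: 331.
Adding Milton: each market re-picks its cheapest; new service cost 327, saving 4.
Extra fixed cost: 62. Net change = 62 − 4 = 58.
(Totals: 509 → 567.)

No — net change +58 (cost rises by 58).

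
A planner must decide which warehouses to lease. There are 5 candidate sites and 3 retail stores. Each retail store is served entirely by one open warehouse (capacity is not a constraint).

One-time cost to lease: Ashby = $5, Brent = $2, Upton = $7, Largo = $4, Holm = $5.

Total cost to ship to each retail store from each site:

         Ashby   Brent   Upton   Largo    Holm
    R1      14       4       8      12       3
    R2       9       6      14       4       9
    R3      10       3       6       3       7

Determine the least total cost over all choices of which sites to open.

For any fixed open set, each retail store goes to its cheapest open site; total = fixed + service.
{Brent}: R1→Brent 4, R2→Brent 6, R3→Brent 3. Service 13; fixed 2; total 15.
{Brent, Largo}: R1→Brent 4, R2→Largo 4, R3→Brent 3. Service 11; fixed 6; total 17.
{Brent, Holm}: service 12 + fixed 7 = 19
{Ashby, Brent, Upton, Largo, Holm}: R1→Holm 3, R2→Largo 4, R3→Brent 3. Service 10; fixed 23; total 33.
No other subset beats 15.

Minimum total cost: 15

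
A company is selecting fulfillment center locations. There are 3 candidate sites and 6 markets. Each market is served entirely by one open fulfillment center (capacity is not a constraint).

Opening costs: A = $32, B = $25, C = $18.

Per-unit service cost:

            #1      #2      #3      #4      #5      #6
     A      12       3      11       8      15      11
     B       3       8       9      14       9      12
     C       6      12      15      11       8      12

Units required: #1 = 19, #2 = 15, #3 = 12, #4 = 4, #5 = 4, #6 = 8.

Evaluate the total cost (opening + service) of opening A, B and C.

Total cost: 437

Each market is assigned to its cheapest site among the open ones.
{A, B, C}: #1→B 3·19=57, #2→A 3·15=45, #3→B 9·12=108, #4→A 8·4=32, #5→C 8·4=32, #6→A 11·8=88. Service 362; fixed 75; total 437.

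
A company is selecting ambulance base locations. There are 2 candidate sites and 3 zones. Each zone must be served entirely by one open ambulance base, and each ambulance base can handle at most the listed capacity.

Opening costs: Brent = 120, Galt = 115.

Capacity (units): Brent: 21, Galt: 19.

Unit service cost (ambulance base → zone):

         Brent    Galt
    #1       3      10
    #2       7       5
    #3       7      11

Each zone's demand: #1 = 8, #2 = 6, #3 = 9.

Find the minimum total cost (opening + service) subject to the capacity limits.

Minimum total cost: 352

Open {Brent, Galt}: #1→Brent 3·8=24, #2→Galt 5·6=30, #3→Brent 7·9=63.
Loads: Brent carries 17/21, Galt carries 6/19. Service 117; fixed 235; total 352.
Next best feasible plan costs 388.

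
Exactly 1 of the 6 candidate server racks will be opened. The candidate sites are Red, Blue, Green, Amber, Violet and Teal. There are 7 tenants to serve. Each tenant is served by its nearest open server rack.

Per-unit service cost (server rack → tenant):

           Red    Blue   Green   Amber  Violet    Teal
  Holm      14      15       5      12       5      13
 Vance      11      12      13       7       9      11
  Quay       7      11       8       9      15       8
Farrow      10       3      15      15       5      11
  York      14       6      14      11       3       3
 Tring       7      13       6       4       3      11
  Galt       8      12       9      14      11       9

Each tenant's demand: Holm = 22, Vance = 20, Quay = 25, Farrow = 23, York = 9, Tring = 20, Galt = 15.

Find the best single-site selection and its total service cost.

With exactly 1 open, each tenant uses its cheapest among the chosen.
{Violet}: Holm→Violet 5·22=110, Vance→Violet 9·20=180, Quay→Violet 15·25=375, Farrow→Violet 5·23=115, York→Violet 3·9=27, Tring→Violet 3·20=60, Galt→Violet 11·15=165. Service cost 1032.
{Green}: service cost 1296
{Red}: service cost 1319
Among all 6 size-1 choices, {Violet} is lowest.

Choose Violet only; total service cost 1032.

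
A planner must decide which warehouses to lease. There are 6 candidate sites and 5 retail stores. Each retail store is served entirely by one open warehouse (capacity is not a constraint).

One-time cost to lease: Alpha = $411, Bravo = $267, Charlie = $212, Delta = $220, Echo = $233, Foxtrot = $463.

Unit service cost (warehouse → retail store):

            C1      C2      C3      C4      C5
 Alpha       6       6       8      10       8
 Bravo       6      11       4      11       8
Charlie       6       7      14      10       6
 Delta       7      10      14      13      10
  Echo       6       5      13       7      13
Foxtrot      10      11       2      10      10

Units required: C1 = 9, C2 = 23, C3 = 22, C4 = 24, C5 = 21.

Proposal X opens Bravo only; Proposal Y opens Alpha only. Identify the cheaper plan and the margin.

Proposal X is cheaper by 93.

Proposal X: {Bravo}: C1→Bravo 6·9=54, C2→Bravo 11·23=253, C3→Bravo 4·22=88, C4→Bravo 11·24=264, C5→Bravo 8·21=168. Service 827; fixed 267; total 1094.
Proposal Y: {Alpha}: C1→Alpha 6·9=54, C2→Alpha 6·23=138, C3→Alpha 8·22=176, C4→Alpha 10·24=240, C5→Alpha 8·21=168. Service 776; fixed 411; total 1187.
Difference: |1094 − 1187| = 93.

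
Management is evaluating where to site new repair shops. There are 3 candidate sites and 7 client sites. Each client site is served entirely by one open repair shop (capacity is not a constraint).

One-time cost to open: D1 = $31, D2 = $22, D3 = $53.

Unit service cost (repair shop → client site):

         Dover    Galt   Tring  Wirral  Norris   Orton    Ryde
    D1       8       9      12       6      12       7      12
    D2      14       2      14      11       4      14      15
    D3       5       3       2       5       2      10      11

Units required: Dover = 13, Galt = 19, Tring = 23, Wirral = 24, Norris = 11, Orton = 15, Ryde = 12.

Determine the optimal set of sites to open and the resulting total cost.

For any fixed open set, each client site goes to its cheapest open site; total = fixed + service.
{D1, D3}: Dover→D3 5·13=65, Galt→D3 3·19=57, Tring→D3 2·23=46, Wirral→D3 5·24=120, Norris→D3 2·11=22, Orton→D1 7·15=105, Ryde→D3 11·12=132. Service 547; fixed 84; total 631.
{D1, D2, D3}: service 528 + fixed 106 = 634
{D3}: Dover→D3 5·13=65, Galt→D3 3·19=57, Tring→D3 2·23=46, Wirral→D3 5·24=120, Norris→D3 2·11=22, Orton→D3 10·15=150, Ryde→D3 11·12=132. Service 592; fixed 53; total 645.
{D2}: Dover→D2 14·13=182, Galt→D2 2·19=38, Tring→D2 14·23=322, Wirral→D2 11·24=264, Norris→D2 4·11=44, Orton→D2 14·15=210, Ryde→D2 15·12=180. Service 1240; fixed 22; total 1262.
No other subset beats 631.

Open D1 and D3; minimum total cost 631.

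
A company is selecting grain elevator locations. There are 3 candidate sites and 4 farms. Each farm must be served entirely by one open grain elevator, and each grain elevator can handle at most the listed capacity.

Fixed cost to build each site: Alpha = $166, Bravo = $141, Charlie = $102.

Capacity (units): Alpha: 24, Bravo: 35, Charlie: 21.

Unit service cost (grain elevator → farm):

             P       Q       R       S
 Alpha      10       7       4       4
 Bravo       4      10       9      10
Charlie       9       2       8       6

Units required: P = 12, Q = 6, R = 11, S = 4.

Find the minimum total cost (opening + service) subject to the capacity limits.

Open {Bravo}: P→Bravo 4·12=48, Q→Bravo 10·6=60, R→Bravo 9·11=99, S→Bravo 10·4=40.
Loads: Bravo carries 33/35. Service 247; fixed 141; total 388.
Next best feasible plan costs 415.

Minimum total cost: 388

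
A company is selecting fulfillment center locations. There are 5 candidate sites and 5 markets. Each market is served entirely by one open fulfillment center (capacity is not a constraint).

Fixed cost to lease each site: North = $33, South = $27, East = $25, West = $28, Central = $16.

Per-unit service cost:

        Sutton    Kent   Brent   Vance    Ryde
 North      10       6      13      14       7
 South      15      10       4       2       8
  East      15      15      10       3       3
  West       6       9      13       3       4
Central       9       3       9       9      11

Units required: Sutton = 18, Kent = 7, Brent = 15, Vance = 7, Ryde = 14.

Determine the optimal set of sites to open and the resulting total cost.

For any fixed open set, each market goes to its cheapest open site; total = fixed + service.
{South, West, Central}: Sutton→West 6·18=108, Kent→Central 3·7=21, Brent→South 4·15=60, Vance→South 2·7=14, Ryde→West 4·14=56. Service 259; fixed 71; total 330.
{South, East, West, Central}: Sutton→West 6·18=108, Kent→Central 3·7=21, Brent→South 4·15=60, Vance→South 2·7=14, Ryde→East 3·14=42. Service 245; fixed 96; total 341.
{South, West}: service 301 + fixed 55 = 356
{North, South, East, West, Central}: Sutton→West 6·18=108, Kent→Central 3·7=21, Brent→South 4·15=60, Vance→South 2·7=14, Ryde→East 3·14=42. Service 245; fixed 129; total 374.
No other subset beats 330.

Open South, West and Central; minimum total cost 330.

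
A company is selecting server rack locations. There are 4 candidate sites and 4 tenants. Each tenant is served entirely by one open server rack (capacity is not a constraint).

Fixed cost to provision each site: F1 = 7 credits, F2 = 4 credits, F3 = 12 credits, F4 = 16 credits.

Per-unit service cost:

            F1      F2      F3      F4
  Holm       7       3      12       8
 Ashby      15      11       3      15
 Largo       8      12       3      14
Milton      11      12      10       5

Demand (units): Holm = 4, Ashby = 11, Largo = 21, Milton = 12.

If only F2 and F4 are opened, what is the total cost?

Total cost: 465

Each tenant is assigned to its cheapest site among the open ones.
{F2, F4}: Holm→F2 3·4=12, Ashby→F2 11·11=121, Largo→F2 12·21=252, Milton→F4 5·12=60. Service 445; fixed 20; total 465.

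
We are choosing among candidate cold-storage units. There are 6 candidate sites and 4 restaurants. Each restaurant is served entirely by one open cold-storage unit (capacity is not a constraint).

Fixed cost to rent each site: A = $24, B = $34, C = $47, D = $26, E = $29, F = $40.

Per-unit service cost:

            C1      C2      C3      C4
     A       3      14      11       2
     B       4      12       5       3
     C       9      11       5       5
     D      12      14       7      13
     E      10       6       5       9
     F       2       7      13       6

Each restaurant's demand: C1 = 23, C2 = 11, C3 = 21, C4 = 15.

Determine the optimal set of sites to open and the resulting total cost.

Open A and E; minimum total cost 323.

For any fixed open set, each restaurant goes to its cheapest open site; total = fixed + service.
{A, E}: C1→A 3·23=69, C2→E 6·11=66, C3→E 5·21=105, C4→A 2·15=30. Service 270; fixed 53; total 323.
{A, E, F}: C1→F 2·23=46, C2→E 6·11=66, C3→E 5·21=105, C4→A 2·15=30. Service 247; fixed 93; total 340.
{B, F}: service 273 + fixed 74 = 347
{A, B, C, D, E, F}: service 247 + fixed 200 = 447
No other subset beats 323.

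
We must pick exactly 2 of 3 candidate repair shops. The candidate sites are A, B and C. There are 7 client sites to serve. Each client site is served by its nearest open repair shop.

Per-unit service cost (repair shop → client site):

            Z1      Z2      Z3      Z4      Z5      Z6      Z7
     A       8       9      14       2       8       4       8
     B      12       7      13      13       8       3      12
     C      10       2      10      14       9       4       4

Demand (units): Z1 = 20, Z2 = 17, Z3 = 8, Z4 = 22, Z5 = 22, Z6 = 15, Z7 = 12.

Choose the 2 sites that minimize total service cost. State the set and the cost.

Choose A and C; total service cost 602.

With exactly 2 open, each client site uses its cheapest among the chosen.
{A, C}: Z1→A 8·20=160, Z2→C 2·17=34, Z3→C 10·8=80, Z4→A 2·22=44, Z5→A 8·22=176, Z6→A 4·15=60, Z7→C 4·12=48. Service cost 602.
{A, B}: service cost 744
{B, C}: service cost 869
Among all 3 size-2 choices, {A, C} is lowest.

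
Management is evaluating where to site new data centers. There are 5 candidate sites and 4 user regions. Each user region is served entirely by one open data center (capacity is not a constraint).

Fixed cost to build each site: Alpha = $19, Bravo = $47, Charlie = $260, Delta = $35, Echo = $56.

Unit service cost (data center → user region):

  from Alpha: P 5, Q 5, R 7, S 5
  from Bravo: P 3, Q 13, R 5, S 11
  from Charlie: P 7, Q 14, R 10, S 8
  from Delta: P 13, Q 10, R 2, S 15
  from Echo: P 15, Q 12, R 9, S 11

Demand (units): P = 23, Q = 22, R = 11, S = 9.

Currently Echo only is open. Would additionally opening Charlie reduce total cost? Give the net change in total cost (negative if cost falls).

Current service cost with {Echo}: 807.
Adding Charlie: each user region re-picks its cheapest; new service cost 596, saving 211.
Extra fixed cost: 260. Net change = 260 − 211 = 49.
(Totals: 863 → 912.)

No — net change +49 (cost rises by 49).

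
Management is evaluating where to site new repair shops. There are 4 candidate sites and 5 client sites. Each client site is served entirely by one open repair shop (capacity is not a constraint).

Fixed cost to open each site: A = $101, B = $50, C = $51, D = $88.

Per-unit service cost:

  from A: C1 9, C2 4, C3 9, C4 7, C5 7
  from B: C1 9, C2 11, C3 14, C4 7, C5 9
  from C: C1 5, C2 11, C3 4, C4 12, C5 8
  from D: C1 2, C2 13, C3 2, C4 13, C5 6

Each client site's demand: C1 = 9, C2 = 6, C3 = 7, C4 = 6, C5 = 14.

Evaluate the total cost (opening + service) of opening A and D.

Total cost: 371

Each client site is assigned to its cheapest site among the open ones.
{A, D}: C1→D 2·9=18, C2→A 4·6=24, C3→D 2·7=14, C4→A 7·6=42, C5→D 6·14=84. Service 182; fixed 189; total 371.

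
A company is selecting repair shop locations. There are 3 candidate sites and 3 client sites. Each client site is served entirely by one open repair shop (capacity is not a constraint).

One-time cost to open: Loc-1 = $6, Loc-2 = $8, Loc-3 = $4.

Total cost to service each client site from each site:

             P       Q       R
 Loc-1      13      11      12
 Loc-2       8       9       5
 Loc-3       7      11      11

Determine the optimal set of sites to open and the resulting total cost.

Open Loc-2 only; minimum total cost 30.

For any fixed open set, each client site goes to its cheapest open site; total = fixed + service.
{Loc-2}: P→Loc-2 8, Q→Loc-2 9, R→Loc-2 5. Service 22; fixed 8; total 30.
{Loc-2, Loc-3}: service 21 + fixed 12 = 33
{Loc-3}: service 29 + fixed 4 = 33
{Loc-1, Loc-2, Loc-3}: service 21 + fixed 18 = 39
No other subset beats 30.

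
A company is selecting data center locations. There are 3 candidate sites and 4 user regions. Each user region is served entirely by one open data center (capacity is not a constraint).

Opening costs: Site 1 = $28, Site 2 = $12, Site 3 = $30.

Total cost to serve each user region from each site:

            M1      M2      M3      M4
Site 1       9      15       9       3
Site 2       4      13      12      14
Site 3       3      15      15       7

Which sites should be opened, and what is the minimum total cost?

Open Site 2 only; minimum total cost 55.

For any fixed open set, each user region goes to its cheapest open site; total = fixed + service.
{Site 2}: M1→Site 2 4, M2→Site 2 13, M3→Site 2 12, M4→Site 2 14. Service 43; fixed 12; total 55.
{Site 1}: service 36 + fixed 28 = 64
{Site 1, Site 2}: M1→Site 2 4, M2→Site 2 13, M3→Site 1 9, M4→Site 1 3. Service 29; fixed 40; total 69.
{Site 1, Site 2, Site 3}: service 28 + fixed 70 = 98
No other subset beats 55.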